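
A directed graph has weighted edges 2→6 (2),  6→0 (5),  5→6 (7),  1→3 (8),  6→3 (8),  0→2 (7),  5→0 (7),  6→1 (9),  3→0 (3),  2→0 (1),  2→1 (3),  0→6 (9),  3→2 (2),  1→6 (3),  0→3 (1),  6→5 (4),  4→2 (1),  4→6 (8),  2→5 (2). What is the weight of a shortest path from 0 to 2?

3

Paths from 0 to 2:
0 -> 3 -> 2: 1 + 2 = 3
0 -> 6 -> 3 -> 2: 9 + 8 + 2 = 19
0 -> 2: 7
0 -> 6 -> 1 -> 3 -> 2: 9 + 9 + 8 + 2 = 28
Best route has total 3.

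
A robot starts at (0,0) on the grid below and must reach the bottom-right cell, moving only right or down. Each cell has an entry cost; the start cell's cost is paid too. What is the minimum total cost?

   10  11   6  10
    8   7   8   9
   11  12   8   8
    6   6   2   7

Cheapest: (0,0) (1,0) (1,1) (1,2) (2,2) (3,2) (3,3)
  10 + 8 + 7 + 8 + 8 + 2 + 7 = 50
For comparison, the top-then-right route costs 61.

50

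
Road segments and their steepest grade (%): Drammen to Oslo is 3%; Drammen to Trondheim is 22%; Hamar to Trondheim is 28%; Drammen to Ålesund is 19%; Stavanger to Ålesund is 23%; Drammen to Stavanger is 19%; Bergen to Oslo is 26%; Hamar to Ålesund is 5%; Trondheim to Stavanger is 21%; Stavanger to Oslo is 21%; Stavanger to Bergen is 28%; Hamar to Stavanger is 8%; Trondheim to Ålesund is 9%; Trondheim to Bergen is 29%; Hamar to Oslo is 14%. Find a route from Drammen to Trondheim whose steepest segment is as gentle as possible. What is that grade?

14

Some routes from Drammen to Trondheim:
Drammen - Ålesund - Trondheim: max(19, 9) = 19
Drammen - Stavanger - Hamar - Ålesund - Trondheim: max(19, 8, 5, 9) = 19
Drammen - Oslo - Hamar - Ålesund - Trondheim: max(3, 14, 5, 9) = 14
Drammen - Oslo - Stavanger - Hamar - Ålesund - Trondheim: max(3, 21, 8, 5, 9) = 21
Drammen - Oslo - Hamar - Stavanger - Trondheim: max(3, 14, 8, 21) = 21
Drammen - Oslo - Stavanger - Trondheim: max(3, 21, 21) = 21
The minimum achievable maximum is 14%.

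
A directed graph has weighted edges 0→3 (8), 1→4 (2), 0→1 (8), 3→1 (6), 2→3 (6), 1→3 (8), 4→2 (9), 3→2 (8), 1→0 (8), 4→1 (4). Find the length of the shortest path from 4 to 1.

4

Paths from 4 to 1:
4 - 2 - 3 - 1: 9 + 6 + 6 = 21
4 - 1: 4
Shortest: 4.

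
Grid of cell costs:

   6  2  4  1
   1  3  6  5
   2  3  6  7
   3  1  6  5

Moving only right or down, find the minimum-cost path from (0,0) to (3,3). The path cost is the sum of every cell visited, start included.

One optimal route is r0c0 r1c0 r2c0 r2c1 r3c1 r3c2 r3c3.
Its cost is 6 + 1 + 2 + 3 + 1 + 6 + 5 = 24.

24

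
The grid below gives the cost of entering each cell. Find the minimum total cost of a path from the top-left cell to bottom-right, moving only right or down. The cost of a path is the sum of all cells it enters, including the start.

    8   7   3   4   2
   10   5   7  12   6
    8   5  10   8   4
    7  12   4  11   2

36

Cheapest: [0,0] → [0,1] → [0,2] → [0,3] → [0,4] → [1,4] → [2,4] → [3,4]
  8 + 7 + 3 + 4 + 2 + 6 + 4 + 2 = 36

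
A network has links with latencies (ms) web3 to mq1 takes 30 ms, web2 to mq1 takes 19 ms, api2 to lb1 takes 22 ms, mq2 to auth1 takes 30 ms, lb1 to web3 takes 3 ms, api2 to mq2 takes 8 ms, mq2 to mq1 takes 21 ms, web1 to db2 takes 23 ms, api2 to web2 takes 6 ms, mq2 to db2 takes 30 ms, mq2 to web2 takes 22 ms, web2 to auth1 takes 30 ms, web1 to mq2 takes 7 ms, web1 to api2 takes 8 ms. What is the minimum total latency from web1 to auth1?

Comparing a few candidate routes:
web1→api2→mq2→auth1: 8 + 8 + 30 = 46
web1→mq2→auth1: 7 + 30 = 37
web1→api2→web2→auth1: 8 + 6 + 30 = 44
The minimum is 37 ms.

37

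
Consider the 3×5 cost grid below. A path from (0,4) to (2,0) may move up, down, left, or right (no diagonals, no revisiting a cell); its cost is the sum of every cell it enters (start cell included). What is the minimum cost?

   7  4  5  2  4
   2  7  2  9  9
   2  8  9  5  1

24

Best path: [0,4] -> [0,3] -> [0,2] -> [1,2] -> [1,1] -> [1,0] -> [2,0]
Cost: 4 + 2 + 5 + 2 + 7 + 2 + 2 = 24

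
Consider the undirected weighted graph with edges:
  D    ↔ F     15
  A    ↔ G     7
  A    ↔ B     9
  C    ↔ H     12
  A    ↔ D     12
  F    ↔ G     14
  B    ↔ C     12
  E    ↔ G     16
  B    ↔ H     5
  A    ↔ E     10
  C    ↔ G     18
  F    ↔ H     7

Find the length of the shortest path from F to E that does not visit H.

30

Some routes from F to E avoiding H:
F→D→A→E: 15 + 12 + 10 = 37
F→G→C→B→A→E: 14 + 18 + 12 + 9 + 10 = 63
F→G→E: 14 + 16 = 30
F→G→A→E: 14 + 7 + 10 = 31
F→D→A→G→E: 15 + 12 + 7 + 16 = 50
Best route has total 30.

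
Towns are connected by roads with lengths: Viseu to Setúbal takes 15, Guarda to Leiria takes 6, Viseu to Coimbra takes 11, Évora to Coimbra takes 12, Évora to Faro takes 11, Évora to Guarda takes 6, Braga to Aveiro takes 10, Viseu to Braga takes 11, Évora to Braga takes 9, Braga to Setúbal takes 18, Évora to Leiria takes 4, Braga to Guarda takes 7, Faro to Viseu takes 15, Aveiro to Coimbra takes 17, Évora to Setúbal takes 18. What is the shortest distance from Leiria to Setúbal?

22

Checking several routes:
Leiria - Évora - Braga - Setúbal: 4 + 9 + 18 = 31
Leiria - Évora - Setúbal: 4 + 18 = 22
Leiria - Guarda - Braga - Setúbal: 6 + 7 + 18 = 31
Leiria - Guarda - Évora - Setúbal: 6 + 6 + 18 = 30
Best route has total 22.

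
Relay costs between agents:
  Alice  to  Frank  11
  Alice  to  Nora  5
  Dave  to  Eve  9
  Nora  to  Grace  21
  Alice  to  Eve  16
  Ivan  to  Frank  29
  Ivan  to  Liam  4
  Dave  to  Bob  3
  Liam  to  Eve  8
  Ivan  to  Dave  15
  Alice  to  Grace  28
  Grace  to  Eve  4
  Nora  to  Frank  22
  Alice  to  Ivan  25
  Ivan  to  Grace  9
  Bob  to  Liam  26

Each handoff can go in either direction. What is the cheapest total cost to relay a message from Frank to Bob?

Comparing a few candidate routes:
Frank -> Ivan -> Dave -> Bob: 29 + 15 + 3 = 47
Frank -> Ivan -> Grace -> Eve -> Dave -> Bob: 29 + 9 + 4 + 9 + 3 = 54
Frank -> Alice -> Nora -> Grace -> Eve -> Dave -> Bob: 11 + 5 + 21 + 4 + 9 + 3 = 53
Frank -> Alice -> Eve -> Dave -> Bob: 11 + 16 + 9 + 3 = 39
Frank -> Ivan -> Liam -> Eve -> Dave -> Bob: 29 + 4 + 8 + 9 + 3 = 53
The minimum is 39.

39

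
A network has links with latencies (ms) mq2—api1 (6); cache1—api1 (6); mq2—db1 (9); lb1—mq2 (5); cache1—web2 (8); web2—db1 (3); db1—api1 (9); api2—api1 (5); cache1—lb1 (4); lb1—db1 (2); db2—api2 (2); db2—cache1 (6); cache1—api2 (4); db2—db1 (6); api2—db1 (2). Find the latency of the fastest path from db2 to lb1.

6

A few of the db2→lb1 routes:
db2→cache1→lb1: 6 + 4 = 10
db2→db1→lb1: 6 + 2 = 8
db2→api2→db1→lb1: 2 + 2 + 2 = 6
Best route has total 6 ms.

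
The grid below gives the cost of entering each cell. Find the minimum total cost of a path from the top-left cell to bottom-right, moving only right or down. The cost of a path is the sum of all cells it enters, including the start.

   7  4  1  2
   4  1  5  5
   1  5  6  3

22

Cheapest: [0,0] -> [0,1] -> [0,2] -> [0,3] -> [1,3] -> [2,3]
  7 + 4 + 1 + 2 + 5 + 3 = 22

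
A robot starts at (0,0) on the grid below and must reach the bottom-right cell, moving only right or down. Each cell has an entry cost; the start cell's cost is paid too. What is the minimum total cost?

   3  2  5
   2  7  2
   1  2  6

Take [0,0]→[1,0]→[2,0]→[2,1]→[2,2] for a total of 3 + 2 + 1 + 2 + 6 = 14.
(Top row then right column would cost 18.)

14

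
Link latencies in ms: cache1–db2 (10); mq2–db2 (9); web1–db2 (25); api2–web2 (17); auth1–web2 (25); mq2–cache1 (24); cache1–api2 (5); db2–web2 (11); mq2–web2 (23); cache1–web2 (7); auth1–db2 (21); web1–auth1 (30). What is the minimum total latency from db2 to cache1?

Comparing a few candidate routes:
db2 -> web2 -> cache1: 11 + 7 = 18
db2 -> web2 -> api2 -> cache1: 11 + 17 + 5 = 33
db2 -> mq2 -> cache1: 9 + 24 = 33
db2 -> cache1: 10
Best route has total 10 ms.

10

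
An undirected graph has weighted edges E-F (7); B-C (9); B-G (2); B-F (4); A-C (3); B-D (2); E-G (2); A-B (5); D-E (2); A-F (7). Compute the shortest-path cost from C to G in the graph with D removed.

10

Checking several routes:
C → B → G: 9 + 2 = 11
C → A → F → B → G: 3 + 7 + 4 + 2 = 16
C → A → F → E → G: 3 + 7 + 7 + 2 = 19
C → A → B → G: 3 + 5 + 2 = 10
The minimum is 10.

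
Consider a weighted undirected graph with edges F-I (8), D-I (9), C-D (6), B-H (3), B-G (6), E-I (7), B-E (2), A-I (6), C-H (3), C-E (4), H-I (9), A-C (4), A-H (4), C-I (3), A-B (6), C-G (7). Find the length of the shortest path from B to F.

Checking several routes:
B -> H -> C -> I -> F: 3 + 3 + 3 + 8 = 17
B -> H -> A -> I -> F: 3 + 4 + 6 + 8 = 21
B -> H -> I -> F: 3 + 9 + 8 = 20
B -> A -> I -> F: 6 + 6 + 8 = 20
B -> E -> C -> I -> F: 2 + 4 + 3 + 8 = 17
B -> E -> I -> F: 2 + 7 + 8 = 17
Shortest: 17.

17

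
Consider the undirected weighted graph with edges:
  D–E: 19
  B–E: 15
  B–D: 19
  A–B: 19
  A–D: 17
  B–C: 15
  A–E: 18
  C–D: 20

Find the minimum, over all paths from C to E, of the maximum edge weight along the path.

A few of the C→E routes:
C → B → D → E: max(15, 19, 19) = 19
C → B → A → D → E: max(15, 19, 17, 19) = 19
C → B → D → A → E: max(15, 19, 17, 18) = 19
C → B → E: max(15, 15) = 15
C → B → A → E: max(15, 19, 18) = 19
The minimum achievable maximum is 15.

15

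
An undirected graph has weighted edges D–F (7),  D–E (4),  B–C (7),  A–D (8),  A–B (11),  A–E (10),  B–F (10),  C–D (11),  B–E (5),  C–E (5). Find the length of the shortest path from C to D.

9

Comparing a few candidate routes:
C -> E -> A -> D: 5 + 10 + 8 = 23
C -> B -> F -> D: 7 + 10 + 7 = 24
C -> E -> D: 5 + 4 = 9
C -> B -> E -> D: 7 + 5 + 4 = 16
C -> D: 11
C -> B -> A -> D: 7 + 11 + 8 = 26
Best route has total 9.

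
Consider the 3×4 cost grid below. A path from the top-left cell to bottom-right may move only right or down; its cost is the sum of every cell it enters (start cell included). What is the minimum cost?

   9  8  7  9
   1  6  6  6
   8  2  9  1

28

Take r0c0→r1c0→r1c1→r2c1→r2c2→r2c3 for a total of 9 + 1 + 6 + 2 + 9 + 1 = 28.
For comparison, the top-then-right route costs 40.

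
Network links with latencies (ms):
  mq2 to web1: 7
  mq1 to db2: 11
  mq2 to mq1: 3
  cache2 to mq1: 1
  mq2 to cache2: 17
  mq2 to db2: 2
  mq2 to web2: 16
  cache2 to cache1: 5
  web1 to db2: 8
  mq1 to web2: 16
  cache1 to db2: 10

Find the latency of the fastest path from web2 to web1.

Some routes from web2 to web1:
web2 -> mq1 -> db2 -> web1: 16 + 11 + 8 = 35
web2 -> mq2 -> web1: 16 + 7 = 23
web2 -> mq1 -> mq2 -> db2 -> web1: 16 + 3 + 2 + 8 = 29
web2 -> mq2 -> db2 -> web1: 16 + 2 + 8 = 26
web2 -> mq1 -> mq2 -> web1: 16 + 3 + 7 = 26
The minimum is 23 ms.

23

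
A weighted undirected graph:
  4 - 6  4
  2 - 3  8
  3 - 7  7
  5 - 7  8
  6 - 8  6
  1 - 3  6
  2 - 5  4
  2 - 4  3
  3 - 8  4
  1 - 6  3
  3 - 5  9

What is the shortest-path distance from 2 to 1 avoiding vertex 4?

14

Candidate routes:
2 -> 5 -> 7 -> 3 -> 1: 4 + 8 + 7 + 6 = 25
2 -> 5 -> 3 -> 1: 4 + 9 + 6 = 19
2 -> 5 -> 7 -> 3 -> 8 -> 6 -> 1: 4 + 8 + 7 + 4 + 6 + 3 = 32
2 -> 3 -> 8 -> 6 -> 1: 8 + 4 + 6 + 3 = 21
2 -> 5 -> 3 -> 8 -> 6 -> 1: 4 + 9 + 4 + 6 + 3 = 26
2 -> 3 -> 1: 8 + 6 = 14
The minimum is 14.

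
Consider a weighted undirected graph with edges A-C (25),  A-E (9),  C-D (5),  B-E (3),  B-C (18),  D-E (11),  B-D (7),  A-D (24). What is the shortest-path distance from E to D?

A few of the E→D routes:
E-B-D: 3 + 7 = 10
E-A-D: 9 + 24 = 33
E-D: 11
E-B-C-D: 3 + 18 + 5 = 26
The minimum is 10.

10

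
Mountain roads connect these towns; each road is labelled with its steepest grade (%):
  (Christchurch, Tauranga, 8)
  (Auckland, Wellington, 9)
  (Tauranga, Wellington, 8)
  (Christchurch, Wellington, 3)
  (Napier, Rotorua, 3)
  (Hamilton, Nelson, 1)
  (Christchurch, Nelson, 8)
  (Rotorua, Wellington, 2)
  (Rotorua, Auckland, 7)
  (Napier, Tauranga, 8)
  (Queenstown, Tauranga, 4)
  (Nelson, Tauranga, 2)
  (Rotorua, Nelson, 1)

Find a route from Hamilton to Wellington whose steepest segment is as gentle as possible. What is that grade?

2

Some routes from Hamilton to Wellington:
Hamilton-Nelson-Christchurch-Wellington: max(1, 8, 3) = 8
Hamilton-Nelson-Rotorua-Wellington: max(1, 1, 2) = 2
Hamilton-Nelson-Christchurch-Tauranga-Napier-Rotorua-Wellington: max(1, 8, 8, 8, 3, 2) = 8
Hamilton-Nelson-Christchurch-Tauranga-Wellington: max(1, 8, 8, 8) = 8
The minimum achievable maximum is 2%.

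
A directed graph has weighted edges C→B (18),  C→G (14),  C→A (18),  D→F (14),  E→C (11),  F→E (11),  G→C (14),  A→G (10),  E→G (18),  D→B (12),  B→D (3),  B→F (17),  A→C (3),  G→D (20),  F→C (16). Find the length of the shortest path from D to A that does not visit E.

48

Routes from D to A avoiding E:
D→F→C→A: 14 + 16 + 18 = 48
D→B→F→C→A: 12 + 17 + 16 + 18 = 63
The minimum is 48.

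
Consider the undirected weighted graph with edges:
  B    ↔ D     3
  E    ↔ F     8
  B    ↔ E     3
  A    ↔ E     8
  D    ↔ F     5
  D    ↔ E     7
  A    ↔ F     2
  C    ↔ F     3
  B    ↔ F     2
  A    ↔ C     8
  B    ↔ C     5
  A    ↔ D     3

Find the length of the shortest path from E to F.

Comparing a few candidate routes:
E→B→D→F: 3 + 3 + 5 = 11
E→F: 8
E→B→C→F: 3 + 5 + 3 = 11
E→B→F: 3 + 2 = 5
E→A→F: 8 + 2 = 10
Shortest: 5.

5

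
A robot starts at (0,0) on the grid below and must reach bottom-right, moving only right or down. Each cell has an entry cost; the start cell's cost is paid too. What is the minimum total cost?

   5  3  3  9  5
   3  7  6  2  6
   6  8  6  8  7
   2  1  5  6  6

34

Cheapest: r0c0→r1c0→r2c0→r3c0→r3c1→r3c2→r3c3→r3c4
  5 + 3 + 6 + 2 + 1 + 5 + 6 + 6 = 34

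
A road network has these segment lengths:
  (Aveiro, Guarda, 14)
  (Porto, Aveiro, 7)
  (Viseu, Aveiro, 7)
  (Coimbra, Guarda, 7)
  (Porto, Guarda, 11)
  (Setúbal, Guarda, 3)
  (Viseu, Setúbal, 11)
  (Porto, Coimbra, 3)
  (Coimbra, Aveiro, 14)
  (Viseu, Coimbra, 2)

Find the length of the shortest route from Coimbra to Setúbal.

10

Comparing a few candidate routes:
Coimbra → Viseu → Setúbal: 2 + 11 = 13
Coimbra → Guarda → Setúbal: 7 + 3 = 10
Coimbra → Porto → Guarda → Setúbal: 3 + 11 + 3 = 17
The minimum is 10.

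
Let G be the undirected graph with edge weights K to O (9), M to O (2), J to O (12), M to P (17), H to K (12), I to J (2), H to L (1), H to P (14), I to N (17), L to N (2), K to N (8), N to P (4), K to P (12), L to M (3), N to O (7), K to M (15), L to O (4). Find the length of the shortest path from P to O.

Comparing a few candidate routes:
P → N → L → M → O: 4 + 2 + 3 + 2 = 11
P → M → O: 17 + 2 = 19
P → N → O: 4 + 7 = 11
P → N → L → O: 4 + 2 + 4 = 10
P → H → L → O: 14 + 1 + 4 = 19
Best route has total 10.

10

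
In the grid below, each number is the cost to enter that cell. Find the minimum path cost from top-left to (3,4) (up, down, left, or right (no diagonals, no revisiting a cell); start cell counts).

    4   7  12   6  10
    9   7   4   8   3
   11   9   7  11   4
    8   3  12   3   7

One optimal route is r0c0→r0c1→r1c1→r1c2→r1c3→r1c4→r2c4→r3c4.
Its cost is 4 + 7 + 7 + 4 + 8 + 3 + 4 + 7 = 44.

44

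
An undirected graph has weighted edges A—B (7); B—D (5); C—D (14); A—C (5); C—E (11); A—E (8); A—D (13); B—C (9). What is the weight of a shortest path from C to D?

Comparing a few candidate routes:
C → B → D: 9 + 5 = 14
C → D: 14
C → A → B → D: 5 + 7 + 5 = 17
The minimum is 14.

14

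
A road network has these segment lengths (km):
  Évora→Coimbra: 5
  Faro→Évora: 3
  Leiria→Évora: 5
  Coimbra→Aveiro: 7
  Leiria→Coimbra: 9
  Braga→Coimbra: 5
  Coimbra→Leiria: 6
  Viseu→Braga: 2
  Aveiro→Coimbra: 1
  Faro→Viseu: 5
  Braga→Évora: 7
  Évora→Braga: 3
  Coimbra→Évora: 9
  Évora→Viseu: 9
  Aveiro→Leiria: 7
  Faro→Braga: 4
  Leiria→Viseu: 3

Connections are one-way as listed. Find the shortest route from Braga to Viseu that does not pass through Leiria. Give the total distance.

Paths from Braga to Viseu avoiding Leiria:
Braga → Coimbra → Évora → Viseu: 5 + 9 + 9 = 23
Braga → Évora → Viseu: 7 + 9 = 16
Best route has total 16 km.

16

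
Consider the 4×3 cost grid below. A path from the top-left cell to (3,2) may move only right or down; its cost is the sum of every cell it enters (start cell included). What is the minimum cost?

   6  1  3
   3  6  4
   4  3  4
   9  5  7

25

Cheapest: (0,0) (0,1) (0,2) (1,2) (2,2) (3,2)
  6 + 1 + 3 + 4 + 4 + 7 = 25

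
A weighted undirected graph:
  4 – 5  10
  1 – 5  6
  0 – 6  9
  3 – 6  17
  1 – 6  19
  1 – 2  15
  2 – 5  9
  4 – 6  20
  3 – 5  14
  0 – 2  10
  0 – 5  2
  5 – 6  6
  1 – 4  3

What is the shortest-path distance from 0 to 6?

Comparing a few candidate routes:
0 - 2 - 5 - 6: 10 + 9 + 6 = 25
0 - 5 - 1 - 4 - 6: 2 + 6 + 3 + 20 = 31
0 - 5 - 6: 2 + 6 = 8
0 - 5 - 1 - 6: 2 + 6 + 19 = 27
0 - 6: 9
The minimum is 8.

8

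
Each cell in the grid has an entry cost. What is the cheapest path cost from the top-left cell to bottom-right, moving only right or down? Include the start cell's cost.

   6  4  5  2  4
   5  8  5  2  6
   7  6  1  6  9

34

Take [0,0] [0,1] [0,2] [0,3] [1,3] [1,4] [2,4] for a total of 6 + 4 + 5 + 2 + 2 + 6 + 9 = 34.
For comparison, the top-then-right route costs 36.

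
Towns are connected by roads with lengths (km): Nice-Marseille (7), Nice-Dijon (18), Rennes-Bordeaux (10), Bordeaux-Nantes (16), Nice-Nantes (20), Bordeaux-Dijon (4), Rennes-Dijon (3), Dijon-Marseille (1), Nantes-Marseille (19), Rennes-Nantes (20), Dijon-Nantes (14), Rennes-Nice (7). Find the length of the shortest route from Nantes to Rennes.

Comparing a few candidate routes:
Nantes → Bordeaux → Dijon → Rennes: 16 + 4 + 3 = 23
Nantes → Dijon → Rennes: 14 + 3 = 17
Nantes → Rennes: 20
Nantes → Marseille → Dijon → Rennes: 19 + 1 + 3 = 23
Best route has total 17 km.

17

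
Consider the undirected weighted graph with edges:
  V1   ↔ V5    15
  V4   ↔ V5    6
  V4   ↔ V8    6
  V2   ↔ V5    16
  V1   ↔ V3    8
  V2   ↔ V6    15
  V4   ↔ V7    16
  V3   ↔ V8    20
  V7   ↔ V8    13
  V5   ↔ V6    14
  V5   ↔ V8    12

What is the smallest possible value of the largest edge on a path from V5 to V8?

Routes from V5 to V8:
V5→V1→V3→V8: max(15, 8, 20) = 20
V5→V4→V8: max(6, 6) = 6
V5→V8: max(12) = 12
V5→V4→V7→V8: max(6, 16, 13) = 16
Smallest bottleneck: 6.

6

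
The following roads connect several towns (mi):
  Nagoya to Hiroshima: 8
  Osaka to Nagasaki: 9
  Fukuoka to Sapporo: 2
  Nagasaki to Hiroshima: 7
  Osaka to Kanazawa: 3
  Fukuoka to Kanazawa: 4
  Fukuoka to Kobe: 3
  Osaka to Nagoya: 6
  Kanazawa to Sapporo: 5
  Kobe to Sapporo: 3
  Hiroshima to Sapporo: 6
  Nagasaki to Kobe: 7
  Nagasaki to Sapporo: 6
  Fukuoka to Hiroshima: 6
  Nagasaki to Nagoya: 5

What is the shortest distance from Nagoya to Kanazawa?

Checking several routes:
Nagoya→Osaka→Kanazawa: 6 + 3 = 9
Nagoya→Nagasaki→Osaka→Kanazawa: 5 + 9 + 3 = 17
Nagoya→Nagasaki→Sapporo→Fukuoka→Kanazawa: 5 + 6 + 2 + 4 = 17
Nagoya→Nagasaki→Sapporo→Kanazawa: 5 + 6 + 5 = 16
Shortest: 9 mi.

9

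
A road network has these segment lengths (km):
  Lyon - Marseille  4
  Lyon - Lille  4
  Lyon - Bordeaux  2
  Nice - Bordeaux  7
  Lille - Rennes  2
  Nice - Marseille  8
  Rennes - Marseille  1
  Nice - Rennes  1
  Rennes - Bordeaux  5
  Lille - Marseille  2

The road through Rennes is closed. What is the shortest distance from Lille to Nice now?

10

Paths from Lille to Nice avoiding Rennes:
Lille - Marseille - Nice: 2 + 8 = 10
Lille - Marseille - Lyon - Bordeaux - Nice: 2 + 4 + 2 + 7 = 15
Lille - Lyon - Marseille - Nice: 4 + 4 + 8 = 16
Lille - Lyon - Bordeaux - Nice: 4 + 2 + 7 = 13
The minimum is 10 km.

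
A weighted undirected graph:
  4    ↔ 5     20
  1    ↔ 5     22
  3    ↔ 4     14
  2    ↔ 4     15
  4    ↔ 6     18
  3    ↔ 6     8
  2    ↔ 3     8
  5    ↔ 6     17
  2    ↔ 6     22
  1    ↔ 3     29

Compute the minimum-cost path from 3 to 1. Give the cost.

Checking several routes:
3→6→5→1: 8 + 17 + 22 = 47
3→6→4→5→1: 8 + 18 + 20 + 22 = 68
3→1: 29
3→4→5→1: 14 + 20 + 22 = 56
3→2→4→5→1: 8 + 15 + 20 + 22 = 65
Best route has total 29.

29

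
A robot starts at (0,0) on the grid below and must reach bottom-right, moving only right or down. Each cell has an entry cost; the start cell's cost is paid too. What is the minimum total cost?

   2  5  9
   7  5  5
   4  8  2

Best path: [0,0]→[0,1]→[1,1]→[1,2]→[2,2]
Cost: 2 + 5 + 5 + 5 + 2 = 19
(Top row then right column would cost 23.)

19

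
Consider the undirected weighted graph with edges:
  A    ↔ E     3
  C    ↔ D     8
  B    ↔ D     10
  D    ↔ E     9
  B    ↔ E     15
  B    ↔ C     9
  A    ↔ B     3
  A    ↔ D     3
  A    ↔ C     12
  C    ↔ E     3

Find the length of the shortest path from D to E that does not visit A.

9

Some routes from D to E avoiding A:
D -> E: 9
D -> C -> E: 8 + 3 = 11
D -> B -> C -> E: 10 + 9 + 3 = 22
Shortest: 9.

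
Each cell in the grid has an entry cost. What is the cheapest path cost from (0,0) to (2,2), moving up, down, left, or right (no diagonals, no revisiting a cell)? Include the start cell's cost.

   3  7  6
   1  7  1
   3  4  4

15

Path [0,0]→[1,0]→[2,0]→[2,1]→[2,2]: 3 + 1 + 3 + 4 + 4 = 15.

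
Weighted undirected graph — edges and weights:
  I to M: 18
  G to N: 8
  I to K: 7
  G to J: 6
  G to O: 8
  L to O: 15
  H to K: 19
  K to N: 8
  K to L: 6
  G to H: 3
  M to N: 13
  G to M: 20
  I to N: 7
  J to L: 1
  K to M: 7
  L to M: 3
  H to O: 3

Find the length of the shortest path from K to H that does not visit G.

19

Comparing a few candidate routes:
K - L - O - H: 6 + 15 + 3 = 24
K - M - L - O - H: 7 + 3 + 15 + 3 = 28
K - H: 19
The minimum is 19.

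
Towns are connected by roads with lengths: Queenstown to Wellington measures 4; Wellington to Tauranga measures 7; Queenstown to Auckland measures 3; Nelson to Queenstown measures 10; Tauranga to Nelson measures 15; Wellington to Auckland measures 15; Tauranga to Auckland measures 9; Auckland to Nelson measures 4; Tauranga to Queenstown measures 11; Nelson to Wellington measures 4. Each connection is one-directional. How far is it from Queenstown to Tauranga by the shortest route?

11

Routes from Queenstown to Tauranga:
Queenstown-Wellington-Tauranga: 4 + 7 = 11
Queenstown-Auckland-Nelson-Wellington-Tauranga: 3 + 4 + 4 + 7 = 18
The minimum is 11.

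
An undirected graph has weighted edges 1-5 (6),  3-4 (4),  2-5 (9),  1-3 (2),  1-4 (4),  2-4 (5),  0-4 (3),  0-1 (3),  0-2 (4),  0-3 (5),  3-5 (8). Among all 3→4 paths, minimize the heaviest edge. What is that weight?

3

A few of the 3→4 routes:
3 → 1 → 0 → 4: max(2, 3, 3) = 3
3 → 0 → 1 → 4: max(5, 3, 4) = 5
3 → 0 → 4: max(5, 3) = 5
3 → 0 → 2 → 4: max(5, 4, 5) = 5
3 → 1 → 4: max(2, 4) = 4
3 → 4: max(4) = 4
Smallest bottleneck: 3.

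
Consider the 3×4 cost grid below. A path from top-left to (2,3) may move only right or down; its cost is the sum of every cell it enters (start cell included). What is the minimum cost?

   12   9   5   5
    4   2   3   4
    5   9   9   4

29

Best path: [0,0]→[1,0]→[1,1]→[1,2]→[1,3]→[2,3]
Cost: 12 + 4 + 2 + 3 + 4 + 4 = 29
(Top row then right column would cost 39.)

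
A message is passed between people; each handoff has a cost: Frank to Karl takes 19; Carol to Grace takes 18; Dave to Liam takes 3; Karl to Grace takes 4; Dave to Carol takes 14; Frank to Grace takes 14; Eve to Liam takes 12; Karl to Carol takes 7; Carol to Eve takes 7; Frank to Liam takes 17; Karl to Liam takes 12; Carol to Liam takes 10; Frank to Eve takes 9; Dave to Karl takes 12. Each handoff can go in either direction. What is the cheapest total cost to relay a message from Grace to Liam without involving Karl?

Comparing a few candidate routes:
Grace - Carol - Liam: 18 + 10 = 28
Grace - Carol - Dave - Liam: 18 + 14 + 3 = 35
Grace - Frank - Liam: 14 + 17 = 31
The minimum is 28.

28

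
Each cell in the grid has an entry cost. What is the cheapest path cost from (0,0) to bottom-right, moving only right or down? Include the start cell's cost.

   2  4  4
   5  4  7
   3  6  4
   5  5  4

24

Take (0,0) -> (0,1) -> (1,1) -> (2,1) -> (2,2) -> (3,2) for a total of 2 + 4 + 4 + 6 + 4 + 4 = 24.
(Top row then right column would cost 25.)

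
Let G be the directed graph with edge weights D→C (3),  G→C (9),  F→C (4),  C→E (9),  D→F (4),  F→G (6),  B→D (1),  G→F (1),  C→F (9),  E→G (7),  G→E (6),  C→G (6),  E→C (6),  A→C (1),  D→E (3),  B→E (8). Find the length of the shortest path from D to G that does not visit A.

Some routes from D to G avoiding A:
D-C-F-G: 3 + 9 + 6 = 18
D-F-G: 4 + 6 = 10
D-E-G: 3 + 7 = 10
D-C-G: 3 + 6 = 9
D-E-C-G: 3 + 6 + 6 = 15
D-F-C-G: 4 + 4 + 6 = 14
Best route has total 9.

9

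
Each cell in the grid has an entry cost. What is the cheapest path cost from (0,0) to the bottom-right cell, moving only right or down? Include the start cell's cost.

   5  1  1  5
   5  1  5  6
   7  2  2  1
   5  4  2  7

19

Best path: r0c0 → r0c1 → r1c1 → r2c1 → r2c2 → r2c3 → r3c3
Cost: 5 + 1 + 1 + 2 + 2 + 1 + 7 = 19
For comparison, the top-then-right route costs 26.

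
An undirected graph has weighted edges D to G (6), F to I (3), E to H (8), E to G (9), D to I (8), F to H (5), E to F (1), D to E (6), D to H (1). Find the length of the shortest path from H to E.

6

Checking several routes:
H -> F -> I -> D -> E: 5 + 3 + 8 + 6 = 22
H -> F -> E: 5 + 1 = 6
H -> E: 8
H -> D -> I -> F -> E: 1 + 8 + 3 + 1 = 13
H -> D -> G -> E: 1 + 6 + 9 = 16
H -> D -> E: 1 + 6 = 7
The minimum is 6.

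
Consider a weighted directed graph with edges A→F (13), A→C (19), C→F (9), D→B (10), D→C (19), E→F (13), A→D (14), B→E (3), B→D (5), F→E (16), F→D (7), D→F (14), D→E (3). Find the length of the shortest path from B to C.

Paths from B to C:
B→E→F→D→C: 3 + 13 + 7 + 19 = 42
B→D→C: 5 + 19 = 24
The minimum is 24.

24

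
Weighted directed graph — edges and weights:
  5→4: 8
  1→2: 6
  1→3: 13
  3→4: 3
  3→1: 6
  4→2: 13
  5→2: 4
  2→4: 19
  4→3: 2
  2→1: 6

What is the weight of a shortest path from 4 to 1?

Paths from 4 to 1:
4-2-1: 13 + 6 = 19
4-3-1: 2 + 6 = 8
Best route has total 8.

8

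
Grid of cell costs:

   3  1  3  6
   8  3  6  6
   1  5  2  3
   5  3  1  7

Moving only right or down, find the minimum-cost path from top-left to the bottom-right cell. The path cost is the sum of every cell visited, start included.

22

Cheapest: [0,0] [0,1] [1,1] [2,1] [2,2] [3,2] [3,3]
  3 + 1 + 3 + 5 + 2 + 1 + 7 = 22
For comparison, the top-then-right route costs 29.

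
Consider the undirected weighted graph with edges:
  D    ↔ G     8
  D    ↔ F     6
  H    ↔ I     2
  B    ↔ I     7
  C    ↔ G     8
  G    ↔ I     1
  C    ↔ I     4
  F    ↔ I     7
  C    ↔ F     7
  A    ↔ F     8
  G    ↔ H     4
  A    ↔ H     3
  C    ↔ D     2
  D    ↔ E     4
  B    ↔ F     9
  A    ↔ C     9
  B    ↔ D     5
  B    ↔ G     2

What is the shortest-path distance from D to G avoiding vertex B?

Comparing a few candidate routes:
D→C→I→G: 2 + 4 + 1 = 7
D→C→G: 2 + 8 = 10
D→G: 8
Best route has total 7.

7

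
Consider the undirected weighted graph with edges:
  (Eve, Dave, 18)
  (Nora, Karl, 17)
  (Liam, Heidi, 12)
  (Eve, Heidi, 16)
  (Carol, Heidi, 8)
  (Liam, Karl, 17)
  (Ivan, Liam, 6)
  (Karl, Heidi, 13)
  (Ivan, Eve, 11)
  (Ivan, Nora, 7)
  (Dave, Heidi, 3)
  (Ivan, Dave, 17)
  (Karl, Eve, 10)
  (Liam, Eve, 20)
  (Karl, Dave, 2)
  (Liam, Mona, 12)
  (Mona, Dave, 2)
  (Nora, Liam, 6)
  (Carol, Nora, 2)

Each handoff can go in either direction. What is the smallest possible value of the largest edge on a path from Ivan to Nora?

Some routes from Ivan to Nora:
Ivan -> Eve -> Karl -> Dave -> Heidi -> Liam -> Nora: max(11, 10, 2, 3, 12, 6) = 12
Ivan -> Liam -> Nora: max(6, 6) = 6
Ivan -> Liam -> Mona -> Dave -> Heidi -> Carol -> Nora: max(6, 12, 2, 3, 8, 2) = 12
Ivan -> Eve -> Karl -> Dave -> Heidi -> Carol -> Nora: max(11, 10, 2, 3, 8, 2) = 11
Ivan -> Nora: max(7) = 7
Ivan -> Liam -> Heidi -> Carol -> Nora: max(6, 12, 8, 2) = 12
Best route has worst link 6.

6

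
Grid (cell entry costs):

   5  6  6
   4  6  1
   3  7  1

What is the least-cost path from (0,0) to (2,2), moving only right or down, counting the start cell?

17

Cheapest: (0,0) → (1,0) → (1,1) → (1,2) → (2,2)
  5 + 4 + 6 + 1 + 1 = 17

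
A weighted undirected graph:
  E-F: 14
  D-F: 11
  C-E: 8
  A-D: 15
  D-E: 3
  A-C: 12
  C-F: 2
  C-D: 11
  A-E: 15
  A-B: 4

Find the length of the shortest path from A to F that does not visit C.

26

A few of the A→F routes:
A -> E -> D -> F: 15 + 3 + 11 = 29
A -> D -> F: 15 + 11 = 26
A -> E -> F: 15 + 14 = 29
The minimum is 26.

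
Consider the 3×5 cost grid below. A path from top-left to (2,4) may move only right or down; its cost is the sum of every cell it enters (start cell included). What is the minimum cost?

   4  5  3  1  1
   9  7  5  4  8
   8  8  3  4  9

Path [0,0] → [0,1] → [0,2] → [0,3] → [1,3] → [2,3] → [2,4]: 4 + 5 + 3 + 1 + 4 + 4 + 9 = 30.

30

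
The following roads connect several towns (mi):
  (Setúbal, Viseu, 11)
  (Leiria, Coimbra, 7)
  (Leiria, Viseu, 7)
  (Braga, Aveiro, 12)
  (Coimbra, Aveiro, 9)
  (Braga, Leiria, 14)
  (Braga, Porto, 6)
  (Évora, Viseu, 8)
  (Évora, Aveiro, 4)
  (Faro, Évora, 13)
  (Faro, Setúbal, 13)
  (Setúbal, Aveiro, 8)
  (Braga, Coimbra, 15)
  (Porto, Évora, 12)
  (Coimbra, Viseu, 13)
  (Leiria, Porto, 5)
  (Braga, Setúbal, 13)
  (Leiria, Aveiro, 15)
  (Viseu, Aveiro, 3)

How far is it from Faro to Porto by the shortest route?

Comparing a few candidate routes:
Faro→Évora→Aveiro→Braga→Porto: 13 + 4 + 12 + 6 = 35
Faro→Évora→Porto: 13 + 12 = 25
Faro→Setúbal→Braga→Porto: 13 + 13 + 6 = 32
Faro→Évora→Aveiro→Viseu→Leiria→Porto: 13 + 4 + 3 + 7 + 5 = 32
Faro→Évora→Viseu→Leiria→Porto: 13 + 8 + 7 + 5 = 33
Faro→Setúbal→Aveiro→Viseu→Leiria→Porto: 13 + 8 + 3 + 7 + 5 = 36
Shortest: 25 mi.

25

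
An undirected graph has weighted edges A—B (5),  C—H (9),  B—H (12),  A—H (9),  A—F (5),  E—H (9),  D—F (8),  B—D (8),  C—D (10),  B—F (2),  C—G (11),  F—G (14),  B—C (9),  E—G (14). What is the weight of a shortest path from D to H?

Checking several routes:
D-B-H: 8 + 12 = 20
D-F-B-A-H: 8 + 2 + 5 + 9 = 24
D-F-B-H: 8 + 2 + 12 = 22
D-C-H: 10 + 9 = 19
D-F-A-H: 8 + 5 + 9 = 22
D-B-A-H: 8 + 5 + 9 = 22
The minimum is 19.

19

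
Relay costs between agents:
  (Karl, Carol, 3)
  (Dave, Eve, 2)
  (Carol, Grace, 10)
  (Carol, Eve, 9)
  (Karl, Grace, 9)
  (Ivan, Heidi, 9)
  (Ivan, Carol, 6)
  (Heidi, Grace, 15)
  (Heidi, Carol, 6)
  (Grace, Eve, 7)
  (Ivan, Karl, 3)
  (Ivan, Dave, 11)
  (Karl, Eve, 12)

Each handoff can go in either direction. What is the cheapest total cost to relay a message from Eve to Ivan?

13

Comparing a few candidate routes:
Eve → Dave → Ivan: 2 + 11 = 13
Eve → Karl → Ivan: 12 + 3 = 15
Eve → Carol → Ivan: 9 + 6 = 15
Best route has total 13.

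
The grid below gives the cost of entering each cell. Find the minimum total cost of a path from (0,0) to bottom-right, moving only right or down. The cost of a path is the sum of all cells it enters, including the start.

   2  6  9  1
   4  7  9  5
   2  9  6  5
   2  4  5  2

Best path: [0,0] -> [1,0] -> [2,0] -> [3,0] -> [3,1] -> [3,2] -> [3,3]
Cost: 2 + 4 + 2 + 2 + 4 + 5 + 2 = 21
For comparison, the top-then-right route costs 30.

21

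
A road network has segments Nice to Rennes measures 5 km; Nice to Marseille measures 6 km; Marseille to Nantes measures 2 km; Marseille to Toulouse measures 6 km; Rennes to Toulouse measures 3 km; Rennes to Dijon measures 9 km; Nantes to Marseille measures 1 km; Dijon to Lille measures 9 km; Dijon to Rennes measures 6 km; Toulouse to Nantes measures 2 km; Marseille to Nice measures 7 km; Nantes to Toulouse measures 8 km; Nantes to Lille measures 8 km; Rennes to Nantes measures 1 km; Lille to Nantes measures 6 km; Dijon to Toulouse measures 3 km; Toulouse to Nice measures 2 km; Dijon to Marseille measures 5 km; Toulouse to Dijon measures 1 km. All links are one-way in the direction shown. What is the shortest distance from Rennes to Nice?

5

Checking several routes:
Rennes -> Toulouse -> Nantes -> Marseille -> Nice: 3 + 2 + 1 + 7 = 13
Rennes -> Toulouse -> Nice: 3 + 2 = 5
Rennes -> Nantes -> Marseille -> Toulouse -> Nice: 1 + 1 + 6 + 2 = 10
Rennes -> Nantes -> Toulouse -> Nice: 1 + 8 + 2 = 11
Rennes -> Nantes -> Marseille -> Nice: 1 + 1 + 7 = 9
The minimum is 5 km.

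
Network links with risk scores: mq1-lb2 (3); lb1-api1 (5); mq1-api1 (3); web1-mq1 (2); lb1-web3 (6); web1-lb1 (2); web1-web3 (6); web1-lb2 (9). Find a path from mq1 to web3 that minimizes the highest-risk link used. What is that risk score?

Some routes from mq1 to web3:
mq1-web1-web3: max(2, 6) = 6
mq1-web1-lb1-web3: max(2, 2, 6) = 6
mq1-api1-lb1-web1-web3: max(3, 5, 2, 6) = 6
mq1-api1-lb1-web3: max(3, 5, 6) = 6
Smallest bottleneck: 6.

6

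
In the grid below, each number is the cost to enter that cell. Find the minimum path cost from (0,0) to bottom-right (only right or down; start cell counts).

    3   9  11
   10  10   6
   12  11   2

30

Path (0,0) (0,1) (1,1) (1,2) (2,2): 3 + 9 + 10 + 6 + 2 = 30.
For comparison, the top-then-right route costs 31.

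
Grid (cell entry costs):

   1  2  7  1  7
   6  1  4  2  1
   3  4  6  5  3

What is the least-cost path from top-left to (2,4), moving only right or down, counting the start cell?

14

Path r0c0→r0c1→r1c1→r1c2→r1c3→r1c4→r2c4: 1 + 2 + 1 + 4 + 2 + 1 + 3 = 14.
(Top row then right column would cost 22.)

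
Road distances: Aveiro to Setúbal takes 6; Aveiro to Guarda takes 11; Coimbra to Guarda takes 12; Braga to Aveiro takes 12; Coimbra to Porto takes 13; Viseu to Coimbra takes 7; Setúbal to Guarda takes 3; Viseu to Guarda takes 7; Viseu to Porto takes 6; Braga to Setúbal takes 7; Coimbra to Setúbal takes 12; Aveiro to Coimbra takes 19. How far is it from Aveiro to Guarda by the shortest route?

A few of the Aveiro→Guarda routes:
Aveiro - Setúbal - Coimbra - Guarda: 6 + 12 + 12 = 30
Aveiro - Guarda: 11
Aveiro - Coimbra - Guarda: 19 + 12 = 31
Aveiro - Setúbal - Guarda: 6 + 3 = 9
Aveiro - Braga - Setúbal - Guarda: 12 + 7 + 3 = 22
The minimum is 9.

9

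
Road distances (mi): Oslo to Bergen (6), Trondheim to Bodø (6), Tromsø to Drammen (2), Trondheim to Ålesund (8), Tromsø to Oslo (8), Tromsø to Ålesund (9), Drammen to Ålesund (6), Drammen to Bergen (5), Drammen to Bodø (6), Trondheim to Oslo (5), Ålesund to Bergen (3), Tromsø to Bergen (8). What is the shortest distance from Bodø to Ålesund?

Comparing a few candidate routes:
Bodø→Trondheim→Ålesund: 6 + 8 = 14
Bodø→Drammen→Ålesund: 6 + 6 = 12
Bodø→Drammen→Bergen→Ålesund: 6 + 5 + 3 = 14
Bodø→Drammen→Tromsø→Ålesund: 6 + 2 + 9 = 17
Best route has total 12 mi.

12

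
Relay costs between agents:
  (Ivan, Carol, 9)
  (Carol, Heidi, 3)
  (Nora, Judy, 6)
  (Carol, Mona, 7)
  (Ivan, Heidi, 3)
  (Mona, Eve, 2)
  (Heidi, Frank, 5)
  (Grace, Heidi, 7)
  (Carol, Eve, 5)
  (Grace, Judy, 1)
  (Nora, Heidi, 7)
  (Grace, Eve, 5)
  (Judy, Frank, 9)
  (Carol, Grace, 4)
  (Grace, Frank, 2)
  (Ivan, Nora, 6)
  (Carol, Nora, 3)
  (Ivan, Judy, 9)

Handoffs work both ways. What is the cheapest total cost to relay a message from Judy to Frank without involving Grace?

9

Some routes from Judy to Frank avoiding Grace:
Judy - Nora - Carol - Heidi - Frank: 6 + 3 + 3 + 5 = 17
Judy - Ivan - Heidi - Frank: 9 + 3 + 5 = 17
Judy - Ivan - Nora - Carol - Heidi - Frank: 9 + 6 + 3 + 3 + 5 = 26
Judy - Frank: 9
Judy - Nora - Heidi - Frank: 6 + 7 + 5 = 18
Judy - Nora - Ivan - Heidi - Frank: 6 + 6 + 3 + 5 = 20
The minimum is 9.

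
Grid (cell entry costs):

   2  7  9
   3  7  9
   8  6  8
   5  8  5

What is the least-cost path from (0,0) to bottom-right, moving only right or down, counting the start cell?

Take [0,0]→[1,0]→[1,1]→[2,1]→[2,2]→[3,2] for a total of 2 + 3 + 7 + 6 + 8 + 5 = 31.
(Top row then right column would cost 40.)

31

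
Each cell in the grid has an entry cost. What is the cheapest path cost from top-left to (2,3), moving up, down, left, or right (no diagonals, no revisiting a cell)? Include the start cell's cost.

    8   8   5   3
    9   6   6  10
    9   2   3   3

Path [0,0] [0,1] [1,1] [2,1] [2,2] [2,3]: 8 + 8 + 6 + 2 + 3 + 3 = 30.

30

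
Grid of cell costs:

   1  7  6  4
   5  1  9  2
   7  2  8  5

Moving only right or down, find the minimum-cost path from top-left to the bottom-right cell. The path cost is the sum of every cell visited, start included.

Path r0c0 r1c0 r1c1 r2c1 r2c2 r2c3: 1 + 5 + 1 + 2 + 8 + 5 = 22.
(Top row then right column would cost 25.)

22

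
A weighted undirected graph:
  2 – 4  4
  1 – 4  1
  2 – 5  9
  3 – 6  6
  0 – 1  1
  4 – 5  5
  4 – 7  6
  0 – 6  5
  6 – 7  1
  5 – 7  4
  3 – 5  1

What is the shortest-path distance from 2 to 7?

Some routes from 2 to 7:
2 → 4 → 1 → 0 → 6 → 7: 4 + 1 + 1 + 5 + 1 = 12
2 → 4 → 7: 4 + 6 = 10
2 → 4 → 5 → 7: 4 + 5 + 4 = 13
The minimum is 10.

10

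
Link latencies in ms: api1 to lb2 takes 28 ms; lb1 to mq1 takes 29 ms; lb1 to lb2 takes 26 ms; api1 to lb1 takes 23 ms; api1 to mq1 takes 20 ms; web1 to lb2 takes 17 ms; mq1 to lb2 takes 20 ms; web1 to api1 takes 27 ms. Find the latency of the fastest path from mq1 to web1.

Checking several routes:
mq1→api1→web1: 20 + 27 = 47
mq1→api1→lb2→web1: 20 + 28 + 17 = 65
mq1→lb1→lb2→web1: 29 + 26 + 17 = 72
mq1→lb2→api1→web1: 20 + 28 + 27 = 75
mq1→lb2→web1: 20 + 17 = 37
Best route has total 37 ms.

37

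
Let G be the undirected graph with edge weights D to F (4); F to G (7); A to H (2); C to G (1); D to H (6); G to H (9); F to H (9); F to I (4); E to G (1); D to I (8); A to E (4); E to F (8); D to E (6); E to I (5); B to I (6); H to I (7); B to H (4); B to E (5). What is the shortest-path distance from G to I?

6

Some routes from G to I:
G -> E -> D -> I: 1 + 6 + 8 = 15
G -> E -> B -> I: 1 + 5 + 6 = 12
G -> E -> F -> I: 1 + 8 + 4 = 13
G -> F -> I: 7 + 4 = 11
G -> E -> A -> H -> I: 1 + 4 + 2 + 7 = 14
G -> E -> I: 1 + 5 = 6
Best route has total 6.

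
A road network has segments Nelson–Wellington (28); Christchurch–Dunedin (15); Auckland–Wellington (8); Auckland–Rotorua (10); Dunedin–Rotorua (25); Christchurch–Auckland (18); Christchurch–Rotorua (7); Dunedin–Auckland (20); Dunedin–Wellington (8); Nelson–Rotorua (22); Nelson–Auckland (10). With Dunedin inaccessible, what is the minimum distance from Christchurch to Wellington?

Checking several routes:
Christchurch - Rotorua - Nelson - Wellington: 7 + 22 + 28 = 57
Christchurch - Auckland - Wellington: 18 + 8 = 26
Christchurch - Rotorua - Nelson - Auckland - Wellington: 7 + 22 + 10 + 8 = 47
Christchurch - Rotorua - Auckland - Nelson - Wellington: 7 + 10 + 10 + 28 = 55
Christchurch - Rotorua - Auckland - Wellington: 7 + 10 + 8 = 25
Christchurch - Auckland - Nelson - Wellington: 18 + 10 + 28 = 56
Best route has total 25 mi.

25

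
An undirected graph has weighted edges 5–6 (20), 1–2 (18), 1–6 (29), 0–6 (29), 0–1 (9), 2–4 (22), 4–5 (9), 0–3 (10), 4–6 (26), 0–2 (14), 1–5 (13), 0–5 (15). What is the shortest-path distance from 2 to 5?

29

Comparing a few candidate routes:
2→1→5: 18 + 13 = 31
2→4→5: 22 + 9 = 31
2→0→5: 14 + 15 = 29
Shortest: 29.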